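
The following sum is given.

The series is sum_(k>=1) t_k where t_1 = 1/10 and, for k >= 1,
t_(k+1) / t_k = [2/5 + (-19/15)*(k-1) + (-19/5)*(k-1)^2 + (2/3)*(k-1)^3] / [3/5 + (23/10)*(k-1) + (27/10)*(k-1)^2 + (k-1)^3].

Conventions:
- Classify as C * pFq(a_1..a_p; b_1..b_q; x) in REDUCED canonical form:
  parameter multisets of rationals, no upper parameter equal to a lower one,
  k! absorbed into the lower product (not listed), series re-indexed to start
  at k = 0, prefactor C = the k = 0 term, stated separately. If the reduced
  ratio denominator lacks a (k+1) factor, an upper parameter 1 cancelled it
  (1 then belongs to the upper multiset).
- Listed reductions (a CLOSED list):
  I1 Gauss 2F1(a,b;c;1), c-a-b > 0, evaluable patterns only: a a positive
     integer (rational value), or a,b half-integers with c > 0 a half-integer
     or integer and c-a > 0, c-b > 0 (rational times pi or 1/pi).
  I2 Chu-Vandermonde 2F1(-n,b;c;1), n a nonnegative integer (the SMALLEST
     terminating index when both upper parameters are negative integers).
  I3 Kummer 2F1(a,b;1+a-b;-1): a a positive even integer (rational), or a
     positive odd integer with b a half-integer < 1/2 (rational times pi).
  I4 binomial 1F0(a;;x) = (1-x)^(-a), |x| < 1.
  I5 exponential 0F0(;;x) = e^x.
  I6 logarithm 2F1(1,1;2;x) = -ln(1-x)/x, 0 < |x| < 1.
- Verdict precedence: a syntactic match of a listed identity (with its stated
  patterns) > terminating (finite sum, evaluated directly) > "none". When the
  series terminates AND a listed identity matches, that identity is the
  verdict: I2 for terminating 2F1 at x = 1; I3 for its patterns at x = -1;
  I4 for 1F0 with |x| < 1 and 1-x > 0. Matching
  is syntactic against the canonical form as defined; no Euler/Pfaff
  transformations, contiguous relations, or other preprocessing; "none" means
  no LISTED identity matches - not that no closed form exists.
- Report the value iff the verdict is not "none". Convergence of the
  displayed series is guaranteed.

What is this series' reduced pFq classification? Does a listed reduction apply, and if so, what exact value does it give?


Reduced: x = 2/3, 2F1, upper = {-6, -1/5}, lower = {6/5}, C = 1/10. Verdict: terminating. (-6)_k vanishes past k = 6, leaving a 7-term sum, computed directly. Value: 303625/2154438.

Structural cue: with t_0 = 1/10, cancel k + 1/2 from the displayed ratio first; then C = 1/10, x = 2/3.
Ratio: r(k) = (2/3) * (k-6) (k-1/5) / [(k+6/5) (k+1)] - rational; roots negated = parameters, x = (2/3), C = 1/10.


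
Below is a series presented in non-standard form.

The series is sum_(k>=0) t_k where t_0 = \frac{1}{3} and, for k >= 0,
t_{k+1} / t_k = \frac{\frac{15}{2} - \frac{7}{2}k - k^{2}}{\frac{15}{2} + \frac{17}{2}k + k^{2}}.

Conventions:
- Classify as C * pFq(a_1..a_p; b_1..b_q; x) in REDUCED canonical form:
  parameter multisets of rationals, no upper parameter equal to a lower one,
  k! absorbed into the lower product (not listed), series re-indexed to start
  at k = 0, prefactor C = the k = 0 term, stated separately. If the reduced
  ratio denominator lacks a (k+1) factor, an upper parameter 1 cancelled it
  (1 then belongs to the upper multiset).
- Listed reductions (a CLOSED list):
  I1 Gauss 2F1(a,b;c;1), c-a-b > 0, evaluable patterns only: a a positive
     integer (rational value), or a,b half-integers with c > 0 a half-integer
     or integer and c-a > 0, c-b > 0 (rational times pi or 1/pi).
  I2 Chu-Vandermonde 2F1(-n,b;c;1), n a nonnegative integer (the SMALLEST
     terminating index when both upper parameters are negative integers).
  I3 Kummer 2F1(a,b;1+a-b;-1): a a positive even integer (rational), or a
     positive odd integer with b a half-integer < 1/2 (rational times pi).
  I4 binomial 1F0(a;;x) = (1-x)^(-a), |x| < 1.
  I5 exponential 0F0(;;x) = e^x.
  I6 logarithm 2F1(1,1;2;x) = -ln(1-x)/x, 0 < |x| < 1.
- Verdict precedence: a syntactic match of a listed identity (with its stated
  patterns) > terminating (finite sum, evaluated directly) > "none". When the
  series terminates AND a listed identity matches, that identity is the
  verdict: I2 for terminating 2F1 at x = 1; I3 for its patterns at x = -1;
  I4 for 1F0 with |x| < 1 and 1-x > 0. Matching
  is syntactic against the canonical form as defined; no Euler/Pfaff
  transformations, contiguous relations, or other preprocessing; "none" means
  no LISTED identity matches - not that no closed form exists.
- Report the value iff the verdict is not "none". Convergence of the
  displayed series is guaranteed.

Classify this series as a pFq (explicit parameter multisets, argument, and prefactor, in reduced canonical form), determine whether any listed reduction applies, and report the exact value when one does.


Key step: t_0 = \frac{1}{3} here, and roots of the ratio polynomials (prefactor 1/3) are the negated parameters.
Adjacent-term ratio: r(k) = -1 * (k-\frac{3}{2}) (k+5) / [(k+\frac{15}{2}) (k+1)] ; factor over Q: parameters, x = -1, and C = \frac{1}{3}.

Canonical form: C = \frac{1}{3} times 2F1 with upper {-\frac{3}{2}, 5}, lower {\frac{15}{2}}, x = -1. Verdict at x = -1: Kummer (I3) matches (x = -1; c = \frac{15}{2} equals 1+a-b for upper {-\frac{3}{2}, 5}: listed pattern). Sum: \frac{15015}{65536} \cdot \pi.


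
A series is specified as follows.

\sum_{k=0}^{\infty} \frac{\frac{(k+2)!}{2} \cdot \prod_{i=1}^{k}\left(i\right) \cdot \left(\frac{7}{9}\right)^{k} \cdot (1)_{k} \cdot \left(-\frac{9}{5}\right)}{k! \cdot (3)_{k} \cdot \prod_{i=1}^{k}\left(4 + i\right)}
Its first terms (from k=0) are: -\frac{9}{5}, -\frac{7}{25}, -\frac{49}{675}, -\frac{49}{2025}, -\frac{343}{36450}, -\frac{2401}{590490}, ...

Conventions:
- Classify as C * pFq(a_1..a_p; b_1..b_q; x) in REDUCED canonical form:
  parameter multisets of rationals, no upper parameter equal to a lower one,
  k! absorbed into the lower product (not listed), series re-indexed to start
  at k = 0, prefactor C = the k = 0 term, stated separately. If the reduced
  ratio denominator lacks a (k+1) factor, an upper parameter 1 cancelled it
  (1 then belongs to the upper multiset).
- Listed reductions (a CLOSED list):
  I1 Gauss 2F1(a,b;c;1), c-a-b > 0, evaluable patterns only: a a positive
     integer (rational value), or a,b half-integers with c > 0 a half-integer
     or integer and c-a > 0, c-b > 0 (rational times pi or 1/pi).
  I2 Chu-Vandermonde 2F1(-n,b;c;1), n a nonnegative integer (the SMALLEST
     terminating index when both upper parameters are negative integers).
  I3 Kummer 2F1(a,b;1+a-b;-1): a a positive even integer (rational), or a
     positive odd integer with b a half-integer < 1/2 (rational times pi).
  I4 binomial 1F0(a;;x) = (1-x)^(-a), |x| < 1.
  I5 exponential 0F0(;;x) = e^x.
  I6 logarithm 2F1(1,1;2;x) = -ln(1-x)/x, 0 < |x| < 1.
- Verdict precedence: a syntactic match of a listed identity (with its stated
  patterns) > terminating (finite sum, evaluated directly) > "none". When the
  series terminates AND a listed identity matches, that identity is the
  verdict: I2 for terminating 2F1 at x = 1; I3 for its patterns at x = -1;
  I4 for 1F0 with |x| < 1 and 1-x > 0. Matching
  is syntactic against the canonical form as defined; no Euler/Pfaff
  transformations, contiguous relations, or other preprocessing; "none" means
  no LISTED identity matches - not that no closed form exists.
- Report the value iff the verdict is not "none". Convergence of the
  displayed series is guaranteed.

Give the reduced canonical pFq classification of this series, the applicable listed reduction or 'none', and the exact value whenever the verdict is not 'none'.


This is -\frac{9}{5} * 2F1(1, 1; 5; \frac{7}{9}) in reduced canonical form. Verdict: none. A 2F1 with upper {1, 1} fits none of I1-I6 at x = \frac{7}{9}; the sum runs forever.

Key observation: t_0 = -\frac{9}{5} here, and the running product (C = -9/5, x = 7/9) telescopes to a rising factorial.
Step ratio: r(k) = \frac{7}{9} * (k+1) (k+1) / [(k+5) (k+1)] - rational in k. x = \frac{7}{9}; t_0 = -\frac{9}{5}; negate the roots.


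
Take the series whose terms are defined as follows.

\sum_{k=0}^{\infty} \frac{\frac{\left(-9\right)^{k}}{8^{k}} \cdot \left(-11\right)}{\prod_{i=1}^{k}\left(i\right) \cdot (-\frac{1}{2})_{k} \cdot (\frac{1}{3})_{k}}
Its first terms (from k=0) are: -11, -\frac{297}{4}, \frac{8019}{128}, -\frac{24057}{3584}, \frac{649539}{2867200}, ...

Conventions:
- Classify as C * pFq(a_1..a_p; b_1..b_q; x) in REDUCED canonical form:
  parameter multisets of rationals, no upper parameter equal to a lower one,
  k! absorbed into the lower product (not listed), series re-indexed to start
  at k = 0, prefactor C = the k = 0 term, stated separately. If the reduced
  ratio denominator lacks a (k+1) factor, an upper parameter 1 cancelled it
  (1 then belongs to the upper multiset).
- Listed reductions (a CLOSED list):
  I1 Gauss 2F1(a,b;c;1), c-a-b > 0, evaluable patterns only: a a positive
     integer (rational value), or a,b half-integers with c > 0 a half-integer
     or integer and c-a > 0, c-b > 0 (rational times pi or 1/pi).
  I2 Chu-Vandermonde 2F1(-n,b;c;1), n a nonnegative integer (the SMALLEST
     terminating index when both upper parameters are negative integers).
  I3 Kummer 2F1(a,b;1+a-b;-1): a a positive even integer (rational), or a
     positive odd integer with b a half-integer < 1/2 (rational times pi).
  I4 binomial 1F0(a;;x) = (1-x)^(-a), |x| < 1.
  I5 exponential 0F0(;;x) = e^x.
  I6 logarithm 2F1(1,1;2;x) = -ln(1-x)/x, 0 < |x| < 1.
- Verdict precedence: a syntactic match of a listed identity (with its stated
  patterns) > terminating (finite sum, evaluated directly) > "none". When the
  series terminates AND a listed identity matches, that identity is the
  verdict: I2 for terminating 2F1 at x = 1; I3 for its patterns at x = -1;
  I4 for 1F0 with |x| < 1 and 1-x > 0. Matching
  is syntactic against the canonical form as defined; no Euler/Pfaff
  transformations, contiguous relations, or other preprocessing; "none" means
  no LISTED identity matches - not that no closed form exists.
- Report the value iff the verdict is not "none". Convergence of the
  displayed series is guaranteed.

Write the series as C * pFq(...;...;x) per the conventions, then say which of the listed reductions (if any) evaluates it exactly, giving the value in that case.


At argument -\frac{9}{8}: a 0F2 with upper {-}, lower {-\frac{1}{2}, \frac{1}{3}}, scaled by C = -11. Verdict: no listed reduction: x = -\frac{9}{8} and upper {-} fail every I1-I6 pattern.

The tell: with t_0 = -11, the product of the first k integers (prefactor -11) is k!.
Term ratio: r(k) = -\frac{9}{8} * 1 / [(k-\frac{1}{2}) (k+\frac{1}{3}) (k+1)] - poly over poly, x = -\frac{9}{8} from leading terms; C = -11 at k = 0.


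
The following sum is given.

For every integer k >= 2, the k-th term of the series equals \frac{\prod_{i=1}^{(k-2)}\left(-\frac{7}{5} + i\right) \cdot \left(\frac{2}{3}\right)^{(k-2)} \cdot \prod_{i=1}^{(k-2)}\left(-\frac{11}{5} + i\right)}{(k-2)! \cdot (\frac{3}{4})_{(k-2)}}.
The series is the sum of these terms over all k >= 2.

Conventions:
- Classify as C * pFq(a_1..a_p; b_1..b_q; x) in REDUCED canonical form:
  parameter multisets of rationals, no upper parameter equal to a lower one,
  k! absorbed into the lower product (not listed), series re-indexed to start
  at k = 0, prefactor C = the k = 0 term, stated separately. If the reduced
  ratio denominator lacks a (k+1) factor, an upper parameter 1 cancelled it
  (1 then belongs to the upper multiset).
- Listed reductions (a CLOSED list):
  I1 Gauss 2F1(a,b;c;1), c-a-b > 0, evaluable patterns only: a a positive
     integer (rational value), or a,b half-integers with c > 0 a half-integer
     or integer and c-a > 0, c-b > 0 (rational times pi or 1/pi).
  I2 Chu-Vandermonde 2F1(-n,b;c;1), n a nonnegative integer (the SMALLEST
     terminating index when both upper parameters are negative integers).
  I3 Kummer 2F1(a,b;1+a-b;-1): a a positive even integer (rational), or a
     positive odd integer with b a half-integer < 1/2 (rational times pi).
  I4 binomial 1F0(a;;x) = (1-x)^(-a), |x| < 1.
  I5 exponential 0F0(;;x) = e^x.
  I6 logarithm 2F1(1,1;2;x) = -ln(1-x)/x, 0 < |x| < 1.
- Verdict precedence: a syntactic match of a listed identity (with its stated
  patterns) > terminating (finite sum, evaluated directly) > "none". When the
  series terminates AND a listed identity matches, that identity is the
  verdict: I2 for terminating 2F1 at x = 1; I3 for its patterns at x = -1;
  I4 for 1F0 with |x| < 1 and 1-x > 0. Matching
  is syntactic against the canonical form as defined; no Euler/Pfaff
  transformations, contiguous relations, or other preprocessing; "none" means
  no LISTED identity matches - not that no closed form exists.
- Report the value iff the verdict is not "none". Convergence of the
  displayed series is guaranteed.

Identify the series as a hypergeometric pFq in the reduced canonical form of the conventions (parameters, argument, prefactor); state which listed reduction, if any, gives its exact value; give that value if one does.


With C = 1: the canonical form is 2F1(-\frac{6}{5}, -\frac{2}{5}; \frac{3}{4}; \frac{2}{3}). Verdict: none - at argument \frac{2}{3} the multisets {-\frac{6}{5}, -\frac{2}{5}} ; {\frac{3}{4}} match no listed identity.

Structural cue: t_0 being 1, the running product (C = 1, x = 2/3) telescopes to a rising factorial.
Adjacent-term ratio: r(k) = \frac{2}{3} * (k-\frac{6}{5}) (k-\frac{2}{5}) / [(k+\frac{3}{4}) (k+1)] - rational in k. x = \frac{2}{3}; t_0 = 1; negate the roots.


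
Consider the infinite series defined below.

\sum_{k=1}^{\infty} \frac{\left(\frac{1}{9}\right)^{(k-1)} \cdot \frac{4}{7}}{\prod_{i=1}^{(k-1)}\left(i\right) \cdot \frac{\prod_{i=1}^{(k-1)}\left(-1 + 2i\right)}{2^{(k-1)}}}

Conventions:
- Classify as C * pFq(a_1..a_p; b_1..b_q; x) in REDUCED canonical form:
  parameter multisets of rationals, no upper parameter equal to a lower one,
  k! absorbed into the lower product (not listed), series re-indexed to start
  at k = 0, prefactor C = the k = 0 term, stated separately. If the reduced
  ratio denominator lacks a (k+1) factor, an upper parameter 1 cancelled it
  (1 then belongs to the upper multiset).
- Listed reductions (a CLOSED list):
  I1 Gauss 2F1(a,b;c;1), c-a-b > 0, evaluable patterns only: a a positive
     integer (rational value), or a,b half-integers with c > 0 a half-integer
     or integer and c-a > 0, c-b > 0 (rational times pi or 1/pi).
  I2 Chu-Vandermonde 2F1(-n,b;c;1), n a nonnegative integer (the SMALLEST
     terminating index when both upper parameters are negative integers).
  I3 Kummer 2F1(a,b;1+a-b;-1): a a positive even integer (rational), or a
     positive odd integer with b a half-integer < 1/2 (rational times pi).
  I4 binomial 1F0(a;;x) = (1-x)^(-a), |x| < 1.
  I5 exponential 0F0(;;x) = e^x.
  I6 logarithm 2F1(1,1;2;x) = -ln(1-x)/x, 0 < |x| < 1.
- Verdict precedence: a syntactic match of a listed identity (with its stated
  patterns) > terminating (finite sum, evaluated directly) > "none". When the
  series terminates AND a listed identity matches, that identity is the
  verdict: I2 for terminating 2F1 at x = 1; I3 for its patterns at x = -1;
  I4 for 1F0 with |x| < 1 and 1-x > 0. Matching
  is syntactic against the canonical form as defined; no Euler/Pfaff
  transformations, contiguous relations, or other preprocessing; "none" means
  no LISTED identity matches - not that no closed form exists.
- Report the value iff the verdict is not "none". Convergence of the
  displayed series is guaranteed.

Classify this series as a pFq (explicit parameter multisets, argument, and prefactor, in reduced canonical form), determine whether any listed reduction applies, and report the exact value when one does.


The tell: x = \frac{1}{9} and the product of the first k integers (C = 4/7) is k!.
Adjacent-term ratio: r(k) = \frac{1}{9} * 1 / [(k+\frac{1}{2}) (k+1)] - poly over poly, x = \frac{1}{9} from leading terms; C = \frac{4}{7} at k = 0.

Prefactor \frac{4}{7}, argument \frac{1}{9}: 0F1 with upper {-} over lower {\frac{1}{2}}. Verdict: none (x = \frac{1}{9}): each listed identity misses the multisets {-} ; {\frac{1}{2}}.


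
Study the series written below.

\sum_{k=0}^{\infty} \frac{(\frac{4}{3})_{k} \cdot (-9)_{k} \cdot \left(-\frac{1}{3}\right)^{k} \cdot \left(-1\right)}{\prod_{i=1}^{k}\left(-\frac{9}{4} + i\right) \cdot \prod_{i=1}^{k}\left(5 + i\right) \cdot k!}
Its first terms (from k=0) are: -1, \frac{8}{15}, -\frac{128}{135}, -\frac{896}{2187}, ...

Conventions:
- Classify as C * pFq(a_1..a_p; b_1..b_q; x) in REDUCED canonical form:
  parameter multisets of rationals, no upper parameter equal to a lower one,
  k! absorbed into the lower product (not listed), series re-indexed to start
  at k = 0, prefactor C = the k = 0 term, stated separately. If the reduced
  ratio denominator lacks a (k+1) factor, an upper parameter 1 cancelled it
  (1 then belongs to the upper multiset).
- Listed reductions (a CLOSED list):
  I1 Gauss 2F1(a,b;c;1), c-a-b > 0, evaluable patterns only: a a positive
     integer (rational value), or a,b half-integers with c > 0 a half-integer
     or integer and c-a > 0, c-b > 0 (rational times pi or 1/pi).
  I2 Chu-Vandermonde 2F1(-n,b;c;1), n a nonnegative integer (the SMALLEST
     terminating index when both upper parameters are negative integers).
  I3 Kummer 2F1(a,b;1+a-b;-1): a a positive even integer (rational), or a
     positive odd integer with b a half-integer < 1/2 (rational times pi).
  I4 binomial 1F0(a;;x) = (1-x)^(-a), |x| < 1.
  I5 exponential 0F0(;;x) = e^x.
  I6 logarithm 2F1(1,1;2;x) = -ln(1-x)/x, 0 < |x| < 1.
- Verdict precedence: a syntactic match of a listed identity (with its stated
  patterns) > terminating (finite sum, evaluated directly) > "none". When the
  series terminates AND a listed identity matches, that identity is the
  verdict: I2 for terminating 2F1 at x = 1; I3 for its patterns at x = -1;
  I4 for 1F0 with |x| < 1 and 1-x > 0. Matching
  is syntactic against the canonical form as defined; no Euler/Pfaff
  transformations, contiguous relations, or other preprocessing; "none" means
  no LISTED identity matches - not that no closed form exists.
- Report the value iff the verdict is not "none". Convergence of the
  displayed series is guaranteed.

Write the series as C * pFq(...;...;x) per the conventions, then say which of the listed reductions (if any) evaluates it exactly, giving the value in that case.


Prefactor -1, argument -\frac{1}{3}: 2F2 with upper {-9, \frac{4}{3}} over lower {-\frac{5}{4}, 6}. Verdict: terminating. With -9 upstairs the series is a 10-term polynomial sum; evaluated term by term. Value: -\frac{6999277241494060643}{3713856615125793675}.

First insight: x = -\frac{1}{3} and the lower running product (C = -1, x = -1/3) is a rising factorial.
Consecutive-term ratio: r(k) = -\frac{1}{3} * (k-9) (k+\frac{4}{3}) / [(k-\frac{5}{4}) (k+6) (k+1)] - rational in k. x = -\frac{1}{3}; t_0 = -1; negate the roots.


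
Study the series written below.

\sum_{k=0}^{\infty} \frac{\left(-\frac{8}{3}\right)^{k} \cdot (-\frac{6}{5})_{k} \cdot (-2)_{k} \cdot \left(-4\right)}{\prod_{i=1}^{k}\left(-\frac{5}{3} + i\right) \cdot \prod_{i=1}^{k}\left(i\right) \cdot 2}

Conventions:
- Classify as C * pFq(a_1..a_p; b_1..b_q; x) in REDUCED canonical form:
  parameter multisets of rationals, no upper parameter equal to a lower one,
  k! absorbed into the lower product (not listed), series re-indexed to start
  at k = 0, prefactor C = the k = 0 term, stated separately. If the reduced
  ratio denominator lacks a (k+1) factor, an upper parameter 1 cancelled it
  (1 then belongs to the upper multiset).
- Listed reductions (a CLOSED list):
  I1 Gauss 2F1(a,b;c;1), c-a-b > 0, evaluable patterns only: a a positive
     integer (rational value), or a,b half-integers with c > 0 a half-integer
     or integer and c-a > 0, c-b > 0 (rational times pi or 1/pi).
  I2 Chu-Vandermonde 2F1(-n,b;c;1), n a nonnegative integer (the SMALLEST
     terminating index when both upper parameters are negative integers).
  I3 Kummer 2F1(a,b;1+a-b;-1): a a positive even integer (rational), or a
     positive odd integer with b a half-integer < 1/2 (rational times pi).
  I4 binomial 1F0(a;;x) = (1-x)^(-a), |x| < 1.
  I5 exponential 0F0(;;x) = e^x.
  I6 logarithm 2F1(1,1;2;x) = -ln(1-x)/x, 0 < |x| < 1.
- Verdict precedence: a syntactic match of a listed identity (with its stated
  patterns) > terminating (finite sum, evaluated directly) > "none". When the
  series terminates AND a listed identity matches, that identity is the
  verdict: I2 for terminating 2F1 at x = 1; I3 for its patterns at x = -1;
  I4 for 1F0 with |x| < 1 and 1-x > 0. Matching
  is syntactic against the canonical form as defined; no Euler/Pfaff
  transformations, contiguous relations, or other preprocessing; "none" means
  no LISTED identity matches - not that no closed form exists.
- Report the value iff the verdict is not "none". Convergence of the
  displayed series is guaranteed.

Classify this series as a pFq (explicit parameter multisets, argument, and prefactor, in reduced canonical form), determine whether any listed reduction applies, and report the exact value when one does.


Classification (C = -2): 2F1 with upper {-2, -\frac{6}{5}}, lower {-\frac{2}{3}}, argument x = -\frac{8}{3}. Verdict: terminating - upper -2 stops the sum at k = 2; the 3 terms are added exactly. Hence: -\frac{146}{25}.

Structural cue: with t_0 = -2, the constant factors (C = -2) combine into one prefactor.
Consecutive-term ratio: r(k) = -\frac{8}{3} * (k-2) (k-\frac{6}{5}) / [(k-\frac{2}{3}) (k+1)] - poly over poly, x = -\frac{8}{3} from leading terms; C = -2 at k = 0.


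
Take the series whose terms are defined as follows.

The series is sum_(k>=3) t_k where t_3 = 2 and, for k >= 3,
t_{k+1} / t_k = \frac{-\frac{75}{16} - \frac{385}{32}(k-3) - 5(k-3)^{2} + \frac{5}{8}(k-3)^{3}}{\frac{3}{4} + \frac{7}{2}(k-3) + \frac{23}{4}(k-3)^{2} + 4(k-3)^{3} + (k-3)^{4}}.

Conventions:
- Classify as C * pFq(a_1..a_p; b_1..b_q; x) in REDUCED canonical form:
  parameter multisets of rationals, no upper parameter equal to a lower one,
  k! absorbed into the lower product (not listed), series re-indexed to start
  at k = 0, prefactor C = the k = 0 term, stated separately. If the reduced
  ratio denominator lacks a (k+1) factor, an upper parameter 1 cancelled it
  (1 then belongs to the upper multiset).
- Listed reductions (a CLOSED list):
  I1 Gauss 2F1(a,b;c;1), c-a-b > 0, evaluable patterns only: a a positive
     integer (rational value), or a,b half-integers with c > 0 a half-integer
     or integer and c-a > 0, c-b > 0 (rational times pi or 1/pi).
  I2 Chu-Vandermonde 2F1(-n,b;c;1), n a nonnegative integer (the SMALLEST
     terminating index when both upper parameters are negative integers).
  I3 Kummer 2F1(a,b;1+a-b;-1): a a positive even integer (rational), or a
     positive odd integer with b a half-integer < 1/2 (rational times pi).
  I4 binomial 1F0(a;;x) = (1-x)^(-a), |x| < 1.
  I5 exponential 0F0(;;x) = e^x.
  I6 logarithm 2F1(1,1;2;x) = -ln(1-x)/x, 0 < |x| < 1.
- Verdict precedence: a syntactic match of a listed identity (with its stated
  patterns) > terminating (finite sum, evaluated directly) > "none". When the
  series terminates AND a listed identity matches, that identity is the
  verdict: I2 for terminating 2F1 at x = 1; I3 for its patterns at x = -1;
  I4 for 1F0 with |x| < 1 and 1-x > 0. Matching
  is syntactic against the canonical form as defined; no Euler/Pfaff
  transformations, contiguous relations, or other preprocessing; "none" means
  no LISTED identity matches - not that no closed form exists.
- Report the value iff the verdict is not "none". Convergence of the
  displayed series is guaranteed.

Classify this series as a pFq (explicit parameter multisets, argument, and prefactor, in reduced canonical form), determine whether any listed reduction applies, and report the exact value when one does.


The series (x = \frac{5}{8}) is 1F1: upper {-10}, lower {1}, prefactor 2. Verdict: terminating - upper parameter -10 makes this a finite sum (last index 10), evaluated exactly. Sum: -\frac{9993174092309}{25975962206208}.

Key step: t_0 being 2, cancel k + 3/2 from the displayed ratio first; then prefactor 2.
Adjacent-term ratio: r(k) = \frac{5}{8} * (k-10) / [(k+1) (k+1)] - rational in k. x = \frac{5}{8}; t_0 = 2; negate the roots.


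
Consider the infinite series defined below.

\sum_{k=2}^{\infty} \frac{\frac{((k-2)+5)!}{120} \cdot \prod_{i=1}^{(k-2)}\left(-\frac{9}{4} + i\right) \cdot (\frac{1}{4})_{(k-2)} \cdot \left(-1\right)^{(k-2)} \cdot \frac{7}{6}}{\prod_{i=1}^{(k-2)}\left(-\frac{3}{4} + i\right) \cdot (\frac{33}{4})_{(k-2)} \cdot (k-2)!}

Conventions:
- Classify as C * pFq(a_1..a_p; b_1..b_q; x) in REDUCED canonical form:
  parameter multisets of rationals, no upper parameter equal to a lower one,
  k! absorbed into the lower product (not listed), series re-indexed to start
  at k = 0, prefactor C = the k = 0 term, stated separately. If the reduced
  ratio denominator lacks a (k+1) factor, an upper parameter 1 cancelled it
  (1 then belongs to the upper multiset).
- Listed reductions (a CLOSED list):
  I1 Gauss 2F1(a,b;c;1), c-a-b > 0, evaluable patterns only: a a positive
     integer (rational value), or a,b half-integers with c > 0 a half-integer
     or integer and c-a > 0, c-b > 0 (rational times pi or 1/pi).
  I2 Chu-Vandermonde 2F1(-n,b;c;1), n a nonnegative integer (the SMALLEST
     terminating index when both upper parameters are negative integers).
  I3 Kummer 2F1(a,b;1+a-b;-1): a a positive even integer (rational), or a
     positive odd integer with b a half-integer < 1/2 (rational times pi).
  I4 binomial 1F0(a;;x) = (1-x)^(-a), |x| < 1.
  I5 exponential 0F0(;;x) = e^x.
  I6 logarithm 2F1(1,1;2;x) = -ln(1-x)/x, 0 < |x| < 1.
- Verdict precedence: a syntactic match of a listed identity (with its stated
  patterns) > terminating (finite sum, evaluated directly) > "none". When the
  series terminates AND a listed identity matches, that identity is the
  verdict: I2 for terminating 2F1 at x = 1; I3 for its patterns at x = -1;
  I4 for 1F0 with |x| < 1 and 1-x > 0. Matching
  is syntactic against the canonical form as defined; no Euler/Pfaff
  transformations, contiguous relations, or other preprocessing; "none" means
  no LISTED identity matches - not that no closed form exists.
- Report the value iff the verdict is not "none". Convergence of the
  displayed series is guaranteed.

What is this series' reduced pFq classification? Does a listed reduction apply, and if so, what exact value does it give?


Canonical form: C = \frac{7}{6} times 2F1 with upper {-\frac{5}{4}, 6}, lower {\frac{33}{4}}, x = -1. Verdict: Kummer (I3) applies (x = -1; c = \frac{33}{4} equals 1+a-b for upper {-\frac{5}{4}, 6}: listed pattern). Exact value: \frac{7105}{3072}.

First insight: with t_0 = \frac{7}{6}, the factorial ratio (prefactor 7/6) (k+a-1)!/(a-1)! is a rising factorial (a)_k.
Ratio: r(k) = -1 * (k-\frac{5}{4}) (k+6) / [(k+\frac{33}{4}) (k+1)] ; factor over Q: parameters, x = -1, and C = \frac{7}{6}.


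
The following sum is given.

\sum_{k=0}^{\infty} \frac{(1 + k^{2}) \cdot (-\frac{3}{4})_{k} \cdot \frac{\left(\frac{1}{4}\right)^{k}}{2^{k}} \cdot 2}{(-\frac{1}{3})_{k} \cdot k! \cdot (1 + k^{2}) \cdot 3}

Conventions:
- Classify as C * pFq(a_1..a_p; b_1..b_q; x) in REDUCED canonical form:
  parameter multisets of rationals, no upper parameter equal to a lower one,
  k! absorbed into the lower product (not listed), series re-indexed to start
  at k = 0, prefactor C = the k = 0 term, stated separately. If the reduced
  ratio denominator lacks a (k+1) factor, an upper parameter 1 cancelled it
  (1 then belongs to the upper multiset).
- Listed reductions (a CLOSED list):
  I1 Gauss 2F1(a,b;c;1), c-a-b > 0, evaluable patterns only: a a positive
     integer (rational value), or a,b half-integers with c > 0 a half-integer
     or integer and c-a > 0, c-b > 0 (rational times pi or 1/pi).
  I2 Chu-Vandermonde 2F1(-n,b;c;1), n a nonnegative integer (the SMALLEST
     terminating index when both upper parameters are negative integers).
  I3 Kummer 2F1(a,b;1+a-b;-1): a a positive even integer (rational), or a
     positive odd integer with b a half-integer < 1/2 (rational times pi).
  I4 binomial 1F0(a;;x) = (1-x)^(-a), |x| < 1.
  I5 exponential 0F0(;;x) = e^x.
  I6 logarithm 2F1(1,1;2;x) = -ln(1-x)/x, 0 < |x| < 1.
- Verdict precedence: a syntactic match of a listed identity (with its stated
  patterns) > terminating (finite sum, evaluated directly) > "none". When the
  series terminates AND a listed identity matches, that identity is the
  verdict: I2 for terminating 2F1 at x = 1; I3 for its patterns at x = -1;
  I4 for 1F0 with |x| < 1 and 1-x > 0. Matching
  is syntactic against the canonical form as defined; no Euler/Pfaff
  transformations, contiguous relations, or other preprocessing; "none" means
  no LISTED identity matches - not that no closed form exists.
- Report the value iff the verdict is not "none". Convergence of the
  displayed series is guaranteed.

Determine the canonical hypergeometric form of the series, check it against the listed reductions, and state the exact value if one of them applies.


Classification (C = \frac{2}{3}): 1F1 with upper {-\frac{3}{4}}, lower {-\frac{1}{3}}, argument x = \frac{1}{8}. Verdict: none here - no I1-I6 shape fits x = \frac{1}{8} with lower {-\frac{1}{3}}.

Key step: from the first term \frac{2}{3}: the constant factors (prefactor 2/3) combine into one prefactor.
Consecutive-term ratio: r(k) = \frac{1}{8} * (k-\frac{3}{4}) / [(k-\frac{1}{3}) (k+1)] ; factor over Q: parameters, x = \frac{1}{8}, and C = \frac{2}{3}.


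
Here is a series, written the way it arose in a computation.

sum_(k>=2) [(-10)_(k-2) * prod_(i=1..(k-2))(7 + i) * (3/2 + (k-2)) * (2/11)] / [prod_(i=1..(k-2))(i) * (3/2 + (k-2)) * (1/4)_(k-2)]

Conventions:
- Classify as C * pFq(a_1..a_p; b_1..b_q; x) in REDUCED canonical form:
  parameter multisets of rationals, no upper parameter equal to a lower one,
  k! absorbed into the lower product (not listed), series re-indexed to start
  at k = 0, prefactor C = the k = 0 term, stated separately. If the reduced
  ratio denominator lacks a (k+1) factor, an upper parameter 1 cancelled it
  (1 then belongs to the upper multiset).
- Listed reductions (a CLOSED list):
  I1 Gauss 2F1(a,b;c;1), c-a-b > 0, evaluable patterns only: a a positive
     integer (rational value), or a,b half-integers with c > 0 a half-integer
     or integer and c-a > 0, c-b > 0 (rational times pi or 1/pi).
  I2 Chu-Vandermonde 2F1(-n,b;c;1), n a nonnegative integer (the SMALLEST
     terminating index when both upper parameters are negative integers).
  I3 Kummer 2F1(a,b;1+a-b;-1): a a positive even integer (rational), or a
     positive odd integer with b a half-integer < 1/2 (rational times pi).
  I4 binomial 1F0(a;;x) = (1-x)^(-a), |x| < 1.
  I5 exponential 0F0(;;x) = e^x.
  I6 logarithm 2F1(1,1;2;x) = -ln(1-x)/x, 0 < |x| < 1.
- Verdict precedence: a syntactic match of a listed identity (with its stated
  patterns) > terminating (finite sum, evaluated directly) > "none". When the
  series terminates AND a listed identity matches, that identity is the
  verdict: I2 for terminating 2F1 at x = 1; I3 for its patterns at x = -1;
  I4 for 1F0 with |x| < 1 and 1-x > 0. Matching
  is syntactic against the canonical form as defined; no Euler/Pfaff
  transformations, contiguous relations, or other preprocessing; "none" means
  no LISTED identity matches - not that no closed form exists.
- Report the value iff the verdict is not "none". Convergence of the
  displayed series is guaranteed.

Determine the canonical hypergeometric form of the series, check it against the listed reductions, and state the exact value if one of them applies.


x = 1 here; the reduced form reads 2F1, upper {-10, 8}, lower {1/4}, C = 2/11. Verdict: this is Vandermonde's identity (I2) (terminating 2F1 at x = 1 with n = 10, b = 8, c = 1/4). Its exact value is 81282/13042315.

Key observation: with t_0 = 2/11, the product of the first k integers (prefactor 2/11) is k!.
Adjacent-term ratio: r(k) = 1 * (k-10) (k+8) / [(k+1/4) (k+1)] - poly over poly, x = 1 from leading terms; C = 2/11 at k = 0.


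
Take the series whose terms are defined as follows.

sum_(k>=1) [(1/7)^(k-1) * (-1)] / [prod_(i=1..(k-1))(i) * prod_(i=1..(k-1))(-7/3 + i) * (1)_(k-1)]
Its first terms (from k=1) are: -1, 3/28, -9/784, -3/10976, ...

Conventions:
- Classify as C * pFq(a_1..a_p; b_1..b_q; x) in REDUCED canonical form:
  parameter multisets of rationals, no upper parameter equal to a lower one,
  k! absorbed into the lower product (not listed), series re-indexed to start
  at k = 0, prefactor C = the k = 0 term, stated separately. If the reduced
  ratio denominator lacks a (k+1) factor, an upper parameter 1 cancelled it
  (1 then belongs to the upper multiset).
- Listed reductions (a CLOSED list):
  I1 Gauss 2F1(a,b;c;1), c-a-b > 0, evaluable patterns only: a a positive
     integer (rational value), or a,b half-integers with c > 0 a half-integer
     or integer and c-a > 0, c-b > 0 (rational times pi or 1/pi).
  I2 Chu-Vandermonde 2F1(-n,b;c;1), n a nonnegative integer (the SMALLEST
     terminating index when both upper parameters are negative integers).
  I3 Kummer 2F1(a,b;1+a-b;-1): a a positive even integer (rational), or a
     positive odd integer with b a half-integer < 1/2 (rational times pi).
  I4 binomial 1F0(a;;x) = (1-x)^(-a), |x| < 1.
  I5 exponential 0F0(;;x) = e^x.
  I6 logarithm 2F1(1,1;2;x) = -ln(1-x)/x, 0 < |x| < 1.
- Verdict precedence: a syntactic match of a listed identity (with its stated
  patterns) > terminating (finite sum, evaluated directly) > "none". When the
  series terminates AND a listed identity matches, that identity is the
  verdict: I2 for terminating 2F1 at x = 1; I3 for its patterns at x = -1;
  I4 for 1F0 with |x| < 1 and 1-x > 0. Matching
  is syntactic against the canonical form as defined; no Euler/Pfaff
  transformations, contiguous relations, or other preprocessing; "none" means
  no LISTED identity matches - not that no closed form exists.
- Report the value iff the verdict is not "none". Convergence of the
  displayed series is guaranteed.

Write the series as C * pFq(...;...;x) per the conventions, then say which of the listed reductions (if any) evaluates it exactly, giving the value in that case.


At argument 1/7: a 0F2 with upper {-}, lower {-4/3, 1}, scaled by C = -1. Verdict: none. A 0F2 with upper {-} fits none of I1-I6 at x = 1/7; the sum runs forever.

Key observation: t_0 = -1 here, and the lower running product (prefactor -1) is a rising factorial.
Step ratio: r(k) = (1/7) * 1 / [(k-4/3) (k+1) (k+1)] - rational in k. x = (1/7); t_0 = -1; negate the roots.


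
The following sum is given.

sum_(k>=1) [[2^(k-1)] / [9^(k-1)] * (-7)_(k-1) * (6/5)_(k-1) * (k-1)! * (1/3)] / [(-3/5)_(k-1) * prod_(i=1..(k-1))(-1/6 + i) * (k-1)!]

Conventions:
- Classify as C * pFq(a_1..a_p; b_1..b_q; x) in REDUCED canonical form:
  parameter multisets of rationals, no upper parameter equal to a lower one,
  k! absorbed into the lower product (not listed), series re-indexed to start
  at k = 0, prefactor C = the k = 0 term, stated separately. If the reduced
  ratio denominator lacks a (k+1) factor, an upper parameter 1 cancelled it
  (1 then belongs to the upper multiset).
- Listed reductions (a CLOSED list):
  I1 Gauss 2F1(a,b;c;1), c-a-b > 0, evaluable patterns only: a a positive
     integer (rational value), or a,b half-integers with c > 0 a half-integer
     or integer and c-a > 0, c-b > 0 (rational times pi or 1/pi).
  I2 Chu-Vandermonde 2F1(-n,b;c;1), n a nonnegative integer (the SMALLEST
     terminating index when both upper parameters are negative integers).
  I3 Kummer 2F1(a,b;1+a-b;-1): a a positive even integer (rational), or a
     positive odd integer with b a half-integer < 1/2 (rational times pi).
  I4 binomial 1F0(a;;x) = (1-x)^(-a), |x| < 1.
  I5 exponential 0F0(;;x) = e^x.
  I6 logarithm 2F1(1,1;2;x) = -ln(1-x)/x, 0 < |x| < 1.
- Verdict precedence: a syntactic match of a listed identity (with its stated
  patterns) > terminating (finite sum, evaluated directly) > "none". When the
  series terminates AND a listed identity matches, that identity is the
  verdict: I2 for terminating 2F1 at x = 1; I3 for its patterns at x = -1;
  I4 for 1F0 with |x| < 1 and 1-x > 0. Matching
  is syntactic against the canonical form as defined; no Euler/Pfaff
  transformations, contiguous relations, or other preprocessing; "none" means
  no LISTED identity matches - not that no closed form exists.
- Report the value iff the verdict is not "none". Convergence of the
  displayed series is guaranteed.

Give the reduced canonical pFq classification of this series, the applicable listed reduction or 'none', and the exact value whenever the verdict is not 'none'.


Prefactor 1/3, argument 2/9: 3F2 with upper {-7, 1, 6/5} over lower {-3/5, 5/6}. Verdict: terminating - no listed pattern fits, but -7 in the upper list cuts the series at k = 7; direct evaluation. Hence: -13309534087/32780910195.

Key step: with t_0 = 1/3, the factorial ratio (prefactor 1/3) (k+a-1)!/(a-1)! is a rising factorial (a)_k.
Step ratio: r(k) = (2/9) * (k-7) (k+1) (k+6/5) / [(k-3/5) (k+5/6) (k+1)] - rational in k, leading ratio (2/9); with t_0 = 1/3, classification follows.


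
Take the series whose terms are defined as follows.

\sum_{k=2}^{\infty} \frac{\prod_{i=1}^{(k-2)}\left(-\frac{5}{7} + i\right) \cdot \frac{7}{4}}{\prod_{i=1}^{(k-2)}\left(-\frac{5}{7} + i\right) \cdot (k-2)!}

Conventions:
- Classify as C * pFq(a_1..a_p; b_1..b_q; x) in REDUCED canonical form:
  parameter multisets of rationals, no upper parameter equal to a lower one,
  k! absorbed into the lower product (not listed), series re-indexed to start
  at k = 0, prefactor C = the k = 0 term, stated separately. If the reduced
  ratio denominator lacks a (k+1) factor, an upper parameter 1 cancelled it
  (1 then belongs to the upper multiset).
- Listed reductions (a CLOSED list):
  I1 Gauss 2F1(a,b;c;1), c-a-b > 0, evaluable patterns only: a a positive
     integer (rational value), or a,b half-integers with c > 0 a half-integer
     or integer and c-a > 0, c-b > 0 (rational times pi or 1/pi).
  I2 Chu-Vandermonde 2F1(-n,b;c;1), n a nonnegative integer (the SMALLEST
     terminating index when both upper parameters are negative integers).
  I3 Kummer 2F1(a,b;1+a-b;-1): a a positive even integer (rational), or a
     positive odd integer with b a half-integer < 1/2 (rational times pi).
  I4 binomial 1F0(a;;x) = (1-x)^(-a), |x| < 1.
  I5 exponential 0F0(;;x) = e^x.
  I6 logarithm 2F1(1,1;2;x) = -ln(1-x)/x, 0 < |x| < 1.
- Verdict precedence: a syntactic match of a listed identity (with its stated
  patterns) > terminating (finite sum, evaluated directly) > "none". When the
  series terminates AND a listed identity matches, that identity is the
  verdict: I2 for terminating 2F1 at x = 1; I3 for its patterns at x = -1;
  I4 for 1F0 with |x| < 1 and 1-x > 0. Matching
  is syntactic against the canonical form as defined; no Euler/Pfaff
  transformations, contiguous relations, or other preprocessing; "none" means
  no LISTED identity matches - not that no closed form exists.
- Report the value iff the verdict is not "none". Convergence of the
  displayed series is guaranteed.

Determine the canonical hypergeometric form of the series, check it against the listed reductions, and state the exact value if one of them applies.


The tell: t_0 being \frac{7}{4}, the parameter 2/7 appears in both the upper and lower lists and cancels.
Term ratio: r(k) = 1 * 1 / [(k+1)] - rational; roots negated = parameters, x = 1, C = \frac{7}{4}.

With C = \frac{7}{4}: the canonical form is 0F0(-; -; 1). Verdict: the I5 exponential reduction fires (the 0F0 exponential series at x = 1). Value: \frac{7}{4} \cdot e^{1}.


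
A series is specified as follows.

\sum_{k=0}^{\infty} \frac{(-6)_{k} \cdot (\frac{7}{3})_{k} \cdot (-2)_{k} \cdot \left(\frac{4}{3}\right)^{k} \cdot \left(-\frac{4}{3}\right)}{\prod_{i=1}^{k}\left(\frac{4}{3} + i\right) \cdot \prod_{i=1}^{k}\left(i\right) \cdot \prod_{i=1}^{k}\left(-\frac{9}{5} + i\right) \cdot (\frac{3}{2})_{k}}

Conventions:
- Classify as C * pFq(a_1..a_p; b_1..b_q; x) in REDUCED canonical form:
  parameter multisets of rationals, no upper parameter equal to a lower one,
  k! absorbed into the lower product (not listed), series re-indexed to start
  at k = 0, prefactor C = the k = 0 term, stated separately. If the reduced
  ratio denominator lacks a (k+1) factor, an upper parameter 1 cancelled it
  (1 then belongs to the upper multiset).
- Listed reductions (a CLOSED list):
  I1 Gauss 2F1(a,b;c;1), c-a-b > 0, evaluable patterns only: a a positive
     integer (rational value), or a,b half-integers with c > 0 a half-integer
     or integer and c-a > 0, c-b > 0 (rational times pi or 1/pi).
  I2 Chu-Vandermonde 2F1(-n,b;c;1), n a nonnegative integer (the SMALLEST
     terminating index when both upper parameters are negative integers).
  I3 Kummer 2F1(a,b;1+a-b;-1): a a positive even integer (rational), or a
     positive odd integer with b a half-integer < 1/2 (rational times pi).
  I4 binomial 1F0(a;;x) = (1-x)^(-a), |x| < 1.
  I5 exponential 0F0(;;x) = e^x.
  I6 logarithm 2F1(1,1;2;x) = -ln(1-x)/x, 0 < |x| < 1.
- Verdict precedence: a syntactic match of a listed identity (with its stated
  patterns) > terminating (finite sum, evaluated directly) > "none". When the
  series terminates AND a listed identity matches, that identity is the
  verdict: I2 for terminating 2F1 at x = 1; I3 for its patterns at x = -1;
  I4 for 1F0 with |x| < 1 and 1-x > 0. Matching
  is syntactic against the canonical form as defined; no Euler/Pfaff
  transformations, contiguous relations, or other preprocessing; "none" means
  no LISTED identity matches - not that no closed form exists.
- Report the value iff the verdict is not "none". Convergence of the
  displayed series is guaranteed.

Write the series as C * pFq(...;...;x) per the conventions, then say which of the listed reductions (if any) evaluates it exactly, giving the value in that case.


x = \frac{4}{3} here; the reduced form reads 2F2, upper {-6, -2}, lower {-\frac{4}{5}, \frac{3}{2}}, C = -\frac{4}{3}. Verdict: terminating. With -2 upstairs the series is a 3-term polynomial sum; evaluated term by term. Its exact value is \frac{3644}{27}.

First insight: from the first term -\frac{4}{3}: the lower running product (C = -4/3) is a rising factorial.
Consecutive-term ratio: r(k) = \frac{4}{3} * (k-6) (k-2) / [(k-\frac{4}{5}) (k+\frac{3}{2}) (k+1)] - poly over poly, x = \frac{4}{3} from leading terms; C = -\frac{4}{3} at k = 0.
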